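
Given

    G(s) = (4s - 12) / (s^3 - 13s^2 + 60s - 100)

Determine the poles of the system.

The poles are the roots of the denominator s^3 - 13s^2 + 60s - 100 = 0.
Trying s = 5: the polynomial evaluates to 0, so (s - 5) is a factor.
Dividing out leaves s^2 - 8s + 20 = 0.
The quadratic formula then gives s = 4 ± 2j.

s = 4 ± 2j, 5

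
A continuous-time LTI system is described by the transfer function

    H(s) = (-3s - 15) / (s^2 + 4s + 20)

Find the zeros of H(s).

s = -5

Set the numerator to zero: -3s - 15 = 0, i.e. -3·(s + 5) = 0.
So s = -5.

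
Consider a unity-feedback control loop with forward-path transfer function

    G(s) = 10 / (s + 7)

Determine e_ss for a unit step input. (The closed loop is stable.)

G(s) has no poles at the origin.
This is a Type 0 system. Kp = lim_{s→0} G(s) = 10/7.
e_ss = 1/(1 + Kp) = 1/(1 + 10/7) = 7/17 ≈ 0.4118.

e_ss = 0.4118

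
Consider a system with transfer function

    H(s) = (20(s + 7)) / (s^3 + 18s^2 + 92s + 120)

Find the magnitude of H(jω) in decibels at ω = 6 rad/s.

Substitute s = j6: numerator = 140 + j120, denominator = -528 + j336.
|H(j6)| = |140 + j120| / |-528 + j336| = 184.39 / 625.84 ≈ 0.2946.
In decibels: 20·log₁₀(0.2946) ≈ -10.6 dB.

|H(j6)|_dB ≈ -10.6 dB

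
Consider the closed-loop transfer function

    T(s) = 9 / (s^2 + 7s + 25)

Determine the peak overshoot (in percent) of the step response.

Comparing s^2 + 7s + 25 to s^2 + 2ζωₙs + ωₙ²: ωₙ = 5 rad/s and ζ = 7/(2·5) = 0.7.
%OS = 100·exp(−πζ/√(1−ζ²)) = 100·exp(−π·0.7/√(1−0.7²)) ≈ 4.60%.

%OS ≈ 4.60%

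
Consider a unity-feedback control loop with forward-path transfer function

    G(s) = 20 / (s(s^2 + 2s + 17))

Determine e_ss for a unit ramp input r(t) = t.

e_ss = 0.8500

G(s) has one pole at the origin.
This is a Type 1 system. Kv = lim_{s→0} s·G(s) = 20/17.
e_ss = 1/Kv = 1/(20/17) = 17/20 ≈ 0.8500.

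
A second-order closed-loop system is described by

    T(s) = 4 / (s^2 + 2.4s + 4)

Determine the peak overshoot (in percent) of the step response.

%OS ≈ 9.48%

Comparing s^2 + 2.4s + 4 to s^2 + 2ζωₙs + ωₙ²: ωₙ = 2 rad/s and ζ = 2.4/(2·2) = 0.6.
%OS = 100·exp(−πζ/√(1−ζ²)) = 100·exp(−π·0.6/√(1−0.6²)) ≈ 9.48%.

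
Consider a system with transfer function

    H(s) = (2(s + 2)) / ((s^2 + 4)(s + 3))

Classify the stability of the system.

The poles can be read from the denominator factors: s = ±2j, -3.
Since the simple pole(s) at s = 2j, -2j lie on the jω-axis with none in the right half-plane, the system is marginally stable.

marginally stable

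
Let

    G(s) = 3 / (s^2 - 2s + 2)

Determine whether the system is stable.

unstable

The denominator s^2 - 2s + 2 factors as (s^2 - 2s + 2), giving poles at s = 1 + j, 1 - j.
Since the pole(s) at s = 1 + j, 1 - j lie in the right half-plane, the system is unstable.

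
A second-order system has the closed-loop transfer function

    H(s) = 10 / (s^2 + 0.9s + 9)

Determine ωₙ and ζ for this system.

ωₙ = 3 rad/s, ζ = 0.15

Compare the denominator to the standard form s^2 + 2ζωₙs + ωₙ².
ωₙ² = 9, so ωₙ = 3 rad/s.
2ζωₙ = 0.9, so ζ = 0.9/(2·3) = 0.15.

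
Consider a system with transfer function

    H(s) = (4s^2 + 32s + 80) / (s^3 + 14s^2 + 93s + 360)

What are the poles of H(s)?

s = -3 ± 6j, -8

The poles are the roots of the denominator s^3 + 14s^2 + 93s + 360 = 0.
Trying s = -8: the polynomial evaluates to 0, so (s + 8) is a factor.
Dividing out leaves s^2 + 6s + 45 = 0.
The quadratic formula then gives s = -3 ± 6j.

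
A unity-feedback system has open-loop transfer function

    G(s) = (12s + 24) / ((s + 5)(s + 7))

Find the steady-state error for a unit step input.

G(s) has no poles at the origin.
This is a Type 0 system. Kp = lim_{s→0} G(s) = 24/35.
e_ss = 1/(1 + Kp) = 1/(1 + 24/35) = 35/59 ≈ 0.5932.

e_ss = 0.5932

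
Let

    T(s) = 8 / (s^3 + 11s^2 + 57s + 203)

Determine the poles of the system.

s = -2 ± 5j, -7

The poles are the roots of the denominator s^3 + 11s^2 + 57s + 203 = 0.
Trying s = -7: the polynomial evaluates to 0, so (s + 7) is a factor.
Dividing out leaves s^2 + 4s + 29 = 0.
The quadratic formula then gives s = -2 ± 5j.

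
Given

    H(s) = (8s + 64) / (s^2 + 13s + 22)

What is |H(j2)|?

Substitute s = j2: numerator = 64 + j16, denominator = 18 + j26.
|H(j2)| = |64 + j16| / |18 + j26| = 65.970 / 31.623 ≈ 2.086.

|H(j2)| ≈ 2.086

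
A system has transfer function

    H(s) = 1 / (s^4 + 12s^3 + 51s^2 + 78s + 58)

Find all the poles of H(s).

s = -1 ± j, -5 ± 2j

The poles are the roots of the denominator s^4 + 12s^3 + 51s^2 + 78s + 58 = 0.
No real roots exist; factor into two real quadratics: (s^2 + 2s + 2)(s^2 + 10s + 29) = 0.
Each quadratic gives a conjugate pair via the quadratic formula.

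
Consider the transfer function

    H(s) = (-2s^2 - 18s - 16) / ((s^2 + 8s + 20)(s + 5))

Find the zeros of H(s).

s = -8, -1

Set the numerator to zero: -2s^2 - 18s - 16 = 0, i.e. -2·(s^2 + 9s + 8) = 0.
Factoring: (s + 8)(s + 1) = 0.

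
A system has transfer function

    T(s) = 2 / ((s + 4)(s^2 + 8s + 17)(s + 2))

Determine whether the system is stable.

stable

The poles can be read from the denominator factors: s = -4, -4 ± j, -2.
Since all poles lie strictly in the left half-plane, the system is stable.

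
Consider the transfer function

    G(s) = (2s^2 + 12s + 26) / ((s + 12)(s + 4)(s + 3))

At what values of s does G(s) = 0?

Set the numerator to zero: 2s^2 + 12s + 26 = 0, i.e. 2·(s^2 + 6s + 13) = 0.
Factoring: (s^2 + 6s + 13) = 0.

s = -3 ± 2j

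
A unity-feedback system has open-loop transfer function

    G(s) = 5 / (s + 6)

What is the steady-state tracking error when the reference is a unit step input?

G(s) has no poles at the origin.
This is a Type 0 system. Kp = lim_{s→0} G(s) = 5/6.
e_ss = 1/(1 + Kp) = 1/(1 + 5/6) = 6/11 ≈ 0.5455.

e_ss = 0.5455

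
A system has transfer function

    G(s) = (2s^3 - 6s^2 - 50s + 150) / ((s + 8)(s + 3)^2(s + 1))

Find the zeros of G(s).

s = -5, 3, 5

Set the numerator to zero: 2s^3 - 6s^2 - 50s + 150 = 0, i.e. 2·(s^3 - 3s^2 - 25s + 75) = 0.
Factoring: (s + 5)(s - 3)(s - 5) = 0.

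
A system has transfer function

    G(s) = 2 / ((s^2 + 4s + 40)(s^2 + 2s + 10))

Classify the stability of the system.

stable

The poles can be read from the denominator factors: s = -2 ± 6j, -1 ± 3j.
Since all poles lie strictly in the left half-plane, the system is stable.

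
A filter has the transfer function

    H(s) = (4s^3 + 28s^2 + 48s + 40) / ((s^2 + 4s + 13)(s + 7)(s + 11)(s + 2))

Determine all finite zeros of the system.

Set the numerator to zero: 4s^3 + 28s^2 + 48s + 40 = 0, i.e. 4·(s^3 + 7s^2 + 12s + 10) = 0.
Factoring: (s + 5)(s^2 + 2s + 2) = 0.

s = -5, -1 + j, -1 - j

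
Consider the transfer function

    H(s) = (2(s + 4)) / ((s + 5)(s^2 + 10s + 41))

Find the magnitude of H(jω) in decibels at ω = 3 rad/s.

Substitute s = j3: numerator = 8 + j6, denominator = 70 + j246.
|H(j3)| = |8 + j6| / |70 + j246| = 10 / 255.77 ≈ 0.03910.
In decibels: 20·log₁₀(0.03910) ≈ -28.2 dB.

|H(j3)|_dB ≈ -28.2 dB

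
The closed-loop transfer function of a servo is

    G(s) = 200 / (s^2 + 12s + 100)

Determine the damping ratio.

ζ = 0.6

Compare the denominator to the standard form s^2 + 2ζωₙs + ωₙ².
ωₙ² = 100, so ωₙ = 10 rad/s.
2ζωₙ = 12, so ζ = 12/(2·10) = 0.6.
With ζ = 0.6 the response is underdamped.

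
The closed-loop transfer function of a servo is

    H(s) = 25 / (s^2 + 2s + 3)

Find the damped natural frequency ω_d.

ω_d ≈ 1.414 rad/s

Comparing s^2 + 2s + 3 to s^2 + 2ζωₙs + ωₙ²: ωₙ = √3 ≈ 1.732 rad/s and ζ = 2/(2·√3) ≈ 0.5774.
ζωₙ = 2/2 = 1, so ω_d = ωₙ√(1−ζ²) = √(ωₙ² − (ζωₙ)²) = √(3 − 1²) = √2 ≈ 1.414 rad/s.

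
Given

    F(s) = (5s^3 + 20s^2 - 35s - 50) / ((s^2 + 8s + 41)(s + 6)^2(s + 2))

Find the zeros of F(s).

Set the numerator to zero: 5s^3 + 20s^2 - 35s - 50 = 0, i.e. 5·(s^3 + 4s^2 - 7s - 10) = 0.
Factoring: (s + 5)(s + 1)(s - 2) = 0.

s = -5, -1, 2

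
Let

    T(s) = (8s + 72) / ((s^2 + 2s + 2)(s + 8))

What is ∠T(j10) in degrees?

At s = j10: numerator = 72 + j80, denominator = -984 - j820.
∠T = ∠num − ∠den = 48.013° − (-140.19°) = 188.2°, which wraps to -171.8°.

∠T(j10) ≈ -171.8°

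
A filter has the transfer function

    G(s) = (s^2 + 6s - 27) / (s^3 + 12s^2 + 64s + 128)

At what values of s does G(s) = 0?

s = 3, -9

Set the numerator to zero: s^2 + 6s - 27 = 0.
Factoring: (s - 3)(s + 9) = 0.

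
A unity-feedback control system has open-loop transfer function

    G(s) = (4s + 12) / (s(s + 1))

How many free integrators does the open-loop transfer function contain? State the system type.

The denominator has 1 factor of s at the origin (free integrator), so this is a Type 1 system.

Type 1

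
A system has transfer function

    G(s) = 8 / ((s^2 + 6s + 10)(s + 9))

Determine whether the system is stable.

stable

The poles can be read from the denominator factors: s = -3 + j, -3 - j, -9.
Since all poles lie strictly in the left half-plane, the system is stable.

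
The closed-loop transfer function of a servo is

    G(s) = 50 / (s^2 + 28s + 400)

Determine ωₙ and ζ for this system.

Compare the denominator to the standard form s^2 + 2ζωₙs + ωₙ².
ωₙ² = 400, so ωₙ = 20 rad/s.
2ζωₙ = 28, so ζ = 28/(2·20) = 0.7.

ωₙ = 20 rad/s, ζ = 0.7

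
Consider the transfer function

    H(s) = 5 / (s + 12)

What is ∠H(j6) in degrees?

At s = j6: numerator = 5, denominator = 12 + j6.
∠H = ∠num − ∠den = 0° − (26.565°) = -26.57°.

∠H(j6) ≈ -26.57°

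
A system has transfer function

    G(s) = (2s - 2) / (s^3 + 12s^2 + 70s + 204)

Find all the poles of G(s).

s = -6, -3 + 5j, -3 - 5j

The poles are the roots of the denominator s^3 + 12s^2 + 70s + 204 = 0.
Trying s = -6: the polynomial evaluates to 0, so (s + 6) is a factor.
Dividing out leaves s^2 + 6s + 34 = 0.
The quadratic formula then gives s = -3 ± 5j.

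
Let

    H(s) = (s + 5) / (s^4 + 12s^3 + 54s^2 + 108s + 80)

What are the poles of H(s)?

The poles are the roots of the denominator s^4 + 12s^3 + 54s^2 + 108s + 80 = 0.
Trying s = -2: the polynomial evaluates to 0, so (s + 2) is a factor.
Dividing out leaves s^3 + 10s^2 + 34s + 40 = 0.
This factors further as (s^2 + 6s + 10)(s + 4) = 0.

s = -2, -3 + j, -3 - j, -4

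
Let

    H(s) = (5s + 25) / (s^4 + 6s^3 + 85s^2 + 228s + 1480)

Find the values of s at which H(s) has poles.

s = -1 ± 6j, -2 ± 6j

The poles are the roots of the denominator s^4 + 6s^3 + 85s^2 + 228s + 1480 = 0.
No real roots exist; factor into two real quadratics: (s^2 + 2s + 37)(s^2 + 4s + 40) = 0.
Each quadratic gives a conjugate pair via the quadratic formula.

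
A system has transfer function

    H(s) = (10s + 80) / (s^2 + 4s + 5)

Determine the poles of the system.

s = -2 + j, -2 - j

The poles are the roots of the denominator s^2 + 4s + 5 = 0.
Using the quadratic formula: s = (-4 ± √(-4))/2 = -2 ± 1j.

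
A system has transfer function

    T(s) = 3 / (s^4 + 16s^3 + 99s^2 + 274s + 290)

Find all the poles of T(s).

The poles are the roots of the denominator s^4 + 16s^3 + 99s^2 + 274s + 290 = 0.
No real roots exist; factor into two real quadratics: (s^2 + 6s + 10)(s^2 + 10s + 29) = 0.
Each quadratic gives a conjugate pair via the quadratic formula.

s = -3 ± j, -5 ± 2j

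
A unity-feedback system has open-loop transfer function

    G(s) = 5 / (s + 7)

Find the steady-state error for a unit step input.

e_ss = 0.5833

G(s) has no poles at the origin.
This is a Type 0 system. Kp = lim_{s→0} G(s) = 5/7.
e_ss = 1/(1 + Kp) = 1/(1 + 5/7) = 7/12 ≈ 0.5833.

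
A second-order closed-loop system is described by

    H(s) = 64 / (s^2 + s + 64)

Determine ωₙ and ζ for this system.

ωₙ = 8 rad/s, ζ = 0.0625

Compare the denominator to the standard form s^2 + 2ζωₙs + ωₙ².
ωₙ² = 64, so ωₙ = 8 rad/s.
2ζωₙ = 1, so ζ = 1/(2·8) = 0.0625.
With ζ = 0.0625 the response is underdamped.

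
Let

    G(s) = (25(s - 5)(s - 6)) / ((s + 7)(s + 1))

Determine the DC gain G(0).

G(0) = 750/7 ≈ 107.1

At s = 0 each factor (s + a) contributes a and each (s^2 + bs + c) contributes c.
G(0) = 25·(-5) · (-6) / ((7) · (1)) = 750/7 = 750/7.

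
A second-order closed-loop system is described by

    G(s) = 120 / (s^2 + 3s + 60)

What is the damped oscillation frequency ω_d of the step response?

ω_d ≈ 7.599 rad/s

Comparing s^2 + 3s + 60 to s^2 + 2ζωₙs + ωₙ²: ωₙ = √60 ≈ 7.746 rad/s and ζ = 3/(2·√60) ≈ 0.1936.
ζωₙ = 3/2 = 1.5, so ω_d = ωₙ√(1−ζ²) = √(ωₙ² − (ζωₙ)²) = √(60 − 1.5²) = √57.75 ≈ 7.599 rad/s.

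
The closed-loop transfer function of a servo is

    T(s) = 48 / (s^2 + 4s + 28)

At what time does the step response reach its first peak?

t_p ≈ 0.6413 s

Comparing s^2 + 4s + 28 to s^2 + 2ζωₙs + ωₙ²: ωₙ = √28 ≈ 5.292 rad/s and ζ = 4/(2·√28) ≈ 0.3780.
ζωₙ = 4/2 = 2, so ω_d = ωₙ√(1−ζ²) = √(ωₙ² − (ζωₙ)²) = √(28 − 2²) = √24 ≈ 4.899 rad/s.
t_p = π/ω_d = π/4.899 ≈ 0.6413 s.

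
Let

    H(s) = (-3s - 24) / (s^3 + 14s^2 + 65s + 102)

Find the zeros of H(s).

Set the numerator to zero: -3s - 24 = 0, i.e. -3·(s + 8) = 0.
So s = -8.

s = -8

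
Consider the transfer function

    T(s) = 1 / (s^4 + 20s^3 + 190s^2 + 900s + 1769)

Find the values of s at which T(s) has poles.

s = -5 ± 2j, -5 ± 6j

The poles are the roots of the denominator s^4 + 20s^3 + 190s^2 + 900s + 1769 = 0.
No real roots exist; factor into two real quadratics: (s^2 + 10s + 29)(s^2 + 10s + 61) = 0.
Each quadratic gives a conjugate pair via the quadratic formula.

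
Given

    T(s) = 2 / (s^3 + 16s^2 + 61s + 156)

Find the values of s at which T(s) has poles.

The poles are the roots of the denominator s^3 + 16s^2 + 61s + 156 = 0.
Trying s = -12: the polynomial evaluates to 0, so (s + 12) is a factor.
Dividing out leaves s^2 + 4s + 13 = 0.
The quadratic formula then gives s = -2 ± 3j.

s = -2 ± 3j, -12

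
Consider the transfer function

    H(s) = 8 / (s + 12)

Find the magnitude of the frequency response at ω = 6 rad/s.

Substitute s = j6: numerator = 8, denominator = 12 + j6.
|H(j6)| = |8| / |12 + j6| = 8 / 13.416 ≈ 0.5963.

|H(j6)| ≈ 0.5963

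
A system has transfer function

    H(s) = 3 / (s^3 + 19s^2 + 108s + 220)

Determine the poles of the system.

The poles are the roots of the denominator s^3 + 19s^2 + 108s + 220 = 0.
Trying s = -11: the polynomial evaluates to 0, so (s + 11) is a factor.
Dividing out leaves s^2 + 8s + 20 = 0.
The quadratic formula then gives s = -4 ± 2j.

s = -4 ± 2j, -11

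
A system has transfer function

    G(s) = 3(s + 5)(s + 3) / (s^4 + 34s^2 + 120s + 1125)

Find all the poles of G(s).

s = 3 ± 6j, -3 ± 4j

The poles are the roots of the denominator s^4 + 34s^2 + 120s + 1125 = 0.
No real roots exist; factor into two real quadratics: (s^2 - 6s + 45)(s^2 + 6s + 25) = 0.
Each quadratic gives a conjugate pair via the quadratic formula.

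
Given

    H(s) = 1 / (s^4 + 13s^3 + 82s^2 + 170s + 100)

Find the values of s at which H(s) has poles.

s = -5 ± 5j, -1, -2

The poles are the roots of the denominator s^4 + 13s^3 + 82s^2 + 170s + 100 = 0.
Trying s = -1: the polynomial evaluates to 0, so (s + 1) is a factor.
Dividing out leaves s^3 + 12s^2 + 70s + 100 = 0.
This factors further as (s^2 + 10s + 50)(s + 2) = 0.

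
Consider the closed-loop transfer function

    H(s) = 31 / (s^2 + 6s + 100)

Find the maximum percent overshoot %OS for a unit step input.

Comparing s^2 + 6s + 100 to s^2 + 2ζωₙs + ωₙ²: ωₙ = 10 rad/s and ζ = 6/(2·10) = 0.3.
%OS = 100·exp(−πζ/√(1−ζ²)) = 100·exp(−π·0.3/√(1−0.3²)) ≈ 37.2%.

%OS ≈ 37.2%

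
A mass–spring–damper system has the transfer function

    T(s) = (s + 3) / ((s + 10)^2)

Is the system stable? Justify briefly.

stable

The poles can be read from the denominator factors: s = -10, -10.
Since all poles lie strictly in the left half-plane, the system is stable.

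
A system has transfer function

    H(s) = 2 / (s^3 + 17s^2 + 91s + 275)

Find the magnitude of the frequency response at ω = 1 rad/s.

Substitute s = j1: numerator = 2, denominator = 258 + j90.
|H(j1)| = |2| / |258 + j90| = 2 / 273.25 ≈ 0.007319.

|H(j1)| ≈ 0.007319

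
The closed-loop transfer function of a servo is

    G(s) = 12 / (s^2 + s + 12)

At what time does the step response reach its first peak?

Comparing s^2 + s + 12 to s^2 + 2ζωₙs + ωₙ²: ωₙ = √12 ≈ 3.464 rad/s and ζ = 1/(2·√12) ≈ 0.1443.
ζωₙ = 1/2 = 0.5, so ω_d = ωₙ√(1−ζ²) = √(ωₙ² − (ζωₙ)²) = √(12 − 0.5²) = √11.75 ≈ 3.428 rad/s.
t_p = π/ω_d = π/3.428 ≈ 0.9165 s.

t_p ≈ 0.9165 s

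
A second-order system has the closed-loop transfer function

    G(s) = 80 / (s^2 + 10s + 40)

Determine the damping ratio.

Compare the denominator to the standard form s^2 + 2ζωₙs + ωₙ².
ωₙ² = 40, so ωₙ = √40 ≈ 6.325 rad/s.
2ζωₙ = 10, so ζ = 10/(2·√40) ≈ 0.7906.

ζ ≈ 0.7906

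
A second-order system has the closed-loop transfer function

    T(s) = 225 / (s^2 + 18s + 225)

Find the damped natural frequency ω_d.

Comparing s^2 + 18s + 225 to s^2 + 2ζωₙs + ωₙ²: ωₙ = 15 rad/s and ζ = 18/(2·15) = 0.6.
ζωₙ = 18/2 = 9, so ω_d = ωₙ√(1−ζ²) = √(ωₙ² − (ζωₙ)²) = √(225 − 9²) = √144 = 12 rad/s.

ω_d = 12 rad/s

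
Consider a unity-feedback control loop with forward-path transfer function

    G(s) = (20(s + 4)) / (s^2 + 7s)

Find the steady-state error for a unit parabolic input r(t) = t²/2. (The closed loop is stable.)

G(s) has one pole at the origin.
This is a Type 1 system; Ka = lim_{s→0} s^2·G(s) = 0, so the steady-state error for a parabola input is infinite.

e_ss = ∞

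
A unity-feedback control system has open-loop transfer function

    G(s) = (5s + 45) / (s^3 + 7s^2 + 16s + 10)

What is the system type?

The denominator has no factor of s at the origin — no free integrator — so this is a Type 0 system.

Type 0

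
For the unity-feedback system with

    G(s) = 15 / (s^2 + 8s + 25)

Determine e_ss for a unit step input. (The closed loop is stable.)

e_ss = 0.6250

G(s) has no poles at the origin.
This is a Type 0 system. Kp = lim_{s→0} G(s) = 15/25 = 3/5.
e_ss = 1/(1 + Kp) = 1/(1 + 3/5) = 5/8 ≈ 0.6250.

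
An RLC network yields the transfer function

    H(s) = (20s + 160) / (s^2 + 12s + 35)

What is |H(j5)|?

Substitute s = j5: numerator = 160 + j100, denominator = 10 + j60.
|H(j5)| = |160 + j100| / |10 + j60| = 188.68 / 60.828 ≈ 3.102.

|H(j5)| ≈ 3.102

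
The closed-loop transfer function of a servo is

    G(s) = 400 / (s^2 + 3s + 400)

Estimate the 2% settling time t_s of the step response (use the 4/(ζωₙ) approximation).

t_s ≈ 2.667 s

Comparing s^2 + 3s + 400 to s^2 + 2ζωₙs + ωₙ²: ωₙ = 20 rad/s and ζ = 3/(2·20) = 0.075.
ζωₙ = 3/2 = 1.5, so t_s ≈ 4/(ζωₙ) = 4/1.5 ≈ 2.667 s.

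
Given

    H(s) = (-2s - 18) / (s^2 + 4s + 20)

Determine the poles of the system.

The poles are the roots of the denominator s^2 + 4s + 20 = 0.
Using the quadratic formula: s = (-4 ± √(-64))/2 = -2 ± 4j.

s = -2 + 4j, -2 - 4j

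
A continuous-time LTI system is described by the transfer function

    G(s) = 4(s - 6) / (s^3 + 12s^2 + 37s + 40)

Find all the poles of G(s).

The poles are the roots of the denominator s^3 + 12s^2 + 37s + 40 = 0.
Trying s = -8: the polynomial evaluates to 0, so (s + 8) is a factor.
Dividing out leaves s^2 + 4s + 5 = 0.
The quadratic formula then gives s = -2 ± 1j.

s = -2 + j, -2 - j, -8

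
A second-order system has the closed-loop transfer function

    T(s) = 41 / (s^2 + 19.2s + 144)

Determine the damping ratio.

ζ = 0.8

Compare the denominator to the standard form s^2 + 2ζωₙs + ωₙ².
ωₙ² = 144, so ωₙ = 12 rad/s.
2ζωₙ = 19.2, so ζ = 19.2/(2·12) = 0.8.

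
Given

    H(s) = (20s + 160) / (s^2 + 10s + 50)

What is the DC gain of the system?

H(0) = 16/5 ≈ 3.200

Set s = 0: H(0) = (160) / (50) = 16/5.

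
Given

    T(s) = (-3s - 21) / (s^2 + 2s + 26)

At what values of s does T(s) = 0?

s = -7

Set the numerator to zero: -3s - 21 = 0, i.e. -3·(s + 7) = 0.
So s = -7.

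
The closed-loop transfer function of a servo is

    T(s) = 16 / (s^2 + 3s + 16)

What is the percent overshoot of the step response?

%OS ≈ 28.1%

Comparing s^2 + 3s + 16 to s^2 + 2ζωₙs + ωₙ²: ωₙ = 4 rad/s and ζ = 3/(2·4) = 0.375.
%OS = 100·exp(−πζ/√(1−ζ²)) = 100·exp(−π·0.375/√(1−0.375²)) ≈ 28.1%.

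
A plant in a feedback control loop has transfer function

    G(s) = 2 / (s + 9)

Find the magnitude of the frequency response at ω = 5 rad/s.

Substitute s = j5: numerator = 2, denominator = 9 + j5.
|G(j5)| = |2| / |9 + j5| = 2 / 10.296 ≈ 0.1943.

|G(j5)| ≈ 0.1943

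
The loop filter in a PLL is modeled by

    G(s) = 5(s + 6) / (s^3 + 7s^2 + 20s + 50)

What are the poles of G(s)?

The poles are the roots of the denominator s^3 + 7s^2 + 20s + 50 = 0.
Trying s = -5: the polynomial evaluates to 0, so (s + 5) is a factor.
Dividing out leaves s^2 + 2s + 10 = 0.
The quadratic formula then gives s = -1 ± 3j.

s = -1 + 3j, -1 - 3j, -5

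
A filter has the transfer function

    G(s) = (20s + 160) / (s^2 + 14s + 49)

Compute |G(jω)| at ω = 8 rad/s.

Substitute s = j8: numerator = 160 + j160, denominator = -15 + j112.
|G(j8)| = |160 + j160| / |-15 + j112| = 226.27 / 113 ≈ 2.002.

|G(j8)| ≈ 2.002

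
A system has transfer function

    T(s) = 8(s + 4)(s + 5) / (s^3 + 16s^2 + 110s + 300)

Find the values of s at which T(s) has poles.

The poles are the roots of the denominator s^3 + 16s^2 + 110s + 300 = 0.
Trying s = -6: the polynomial evaluates to 0, so (s + 6) is a factor.
Dividing out leaves s^2 + 10s + 50 = 0.
The quadratic formula then gives s = -5 ± 5j.

s = -5 ± 5j, -6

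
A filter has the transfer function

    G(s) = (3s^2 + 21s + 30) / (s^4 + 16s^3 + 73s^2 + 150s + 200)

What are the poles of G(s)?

s = -10, -4, -1 ± 2j

The poles are the roots of the denominator s^4 + 16s^3 + 73s^2 + 150s + 200 = 0.
Trying s = -10: the polynomial evaluates to 0, so (s + 10) is a factor.
Dividing out leaves s^3 + 6s^2 + 13s + 20 = 0.
This factors further as (s + 4)(s^2 + 2s + 5) = 0.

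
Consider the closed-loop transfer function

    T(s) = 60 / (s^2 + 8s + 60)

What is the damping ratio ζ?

ζ ≈ 0.5164

Compare the denominator to the standard form s^2 + 2ζωₙs + ωₙ².
ωₙ² = 60, so ωₙ = √60 ≈ 7.746 rad/s.
2ζωₙ = 8, so ζ = 8/(2·√60) ≈ 0.5164.
With ζ = 0.5164 the response is underdamped.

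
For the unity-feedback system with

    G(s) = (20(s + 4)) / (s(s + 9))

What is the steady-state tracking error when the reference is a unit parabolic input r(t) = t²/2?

G(s) has one pole at the origin.
This is a Type 1 system; Ka = lim_{s→0} s^2·G(s) = 0, so the steady-state error for a parabola input is infinite.

e_ss = ∞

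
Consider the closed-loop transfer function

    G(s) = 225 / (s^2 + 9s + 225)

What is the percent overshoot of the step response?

%OS ≈ 37.2%

Comparing s^2 + 9s + 225 to s^2 + 2ζωₙs + ωₙ²: ωₙ = 15 rad/s and ζ = 9/(2·15) = 0.3.
%OS = 100·exp(−πζ/√(1−ζ²)) = 100·exp(−π·0.3/√(1−0.3²)) ≈ 37.2%.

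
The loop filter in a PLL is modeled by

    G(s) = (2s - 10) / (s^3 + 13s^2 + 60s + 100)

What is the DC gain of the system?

Set s = 0: G(0) = (-10) / (100) = -1/10.

G(0) = -1/10 ≈ -0.1000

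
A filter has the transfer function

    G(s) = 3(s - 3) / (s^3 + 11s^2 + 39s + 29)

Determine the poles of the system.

s = -5 + 2j, -5 - 2j, -1

The poles are the roots of the denominator s^3 + 11s^2 + 39s + 29 = 0.
Trying s = -1: the polynomial evaluates to 0, so (s + 1) is a factor.
Dividing out leaves s^2 + 10s + 29 = 0.
The quadratic formula then gives s = -5 ± 2j.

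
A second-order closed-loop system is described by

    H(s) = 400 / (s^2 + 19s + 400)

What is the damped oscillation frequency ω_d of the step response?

ω_d ≈ 17.60 rad/s

Comparing s^2 + 19s + 400 to s^2 + 2ζωₙs + ωₙ²: ωₙ = 20 rad/s and ζ = 19/(2·20) = 0.475.
ζωₙ = 19/2 = 9.5, so ω_d = ωₙ√(1−ζ²) = √(ωₙ² − (ζωₙ)²) = √(400 − 9.5²) = √309.75 ≈ 17.60 rad/s.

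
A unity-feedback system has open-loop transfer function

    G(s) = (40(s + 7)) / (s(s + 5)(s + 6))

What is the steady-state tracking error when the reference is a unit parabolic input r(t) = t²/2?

e_ss = ∞

G(s) has one pole at the origin.
This is a Type 1 system; Ka = lim_{s→0} s^2·G(s) = 0, so the steady-state error for a parabola input is infinite.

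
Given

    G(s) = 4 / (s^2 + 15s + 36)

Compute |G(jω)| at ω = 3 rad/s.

|G(j3)| ≈ 0.07622

Substitute s = j3: numerator = 4, denominator = 27 + j45.
|G(j3)| = |4| / |27 + j45| = 4 / 52.479 ≈ 0.07622.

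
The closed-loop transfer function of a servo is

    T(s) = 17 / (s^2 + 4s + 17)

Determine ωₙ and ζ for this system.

ωₙ ≈ 4.123 rad/s, ζ ≈ 0.4851

Compare the denominator to the standard form s^2 + 2ζωₙs + ωₙ².
ωₙ² = 17, so ωₙ = √17 ≈ 4.123 rad/s.
2ζωₙ = 4, so ζ = 4/(2·√17) ≈ 0.4851.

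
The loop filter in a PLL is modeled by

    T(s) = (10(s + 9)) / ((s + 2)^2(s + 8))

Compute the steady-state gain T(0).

At s = 0 each factor (s + a) contributes a and each (s^2 + bs + c) contributes c.
T(0) = 10·(9) / ((2) · (8) · (2)) = 90/32 = 45/16.

T(0) = 45/16 ≈ 2.812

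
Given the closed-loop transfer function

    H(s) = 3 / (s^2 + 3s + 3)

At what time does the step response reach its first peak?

t_p ≈ 3.628 s

Comparing s^2 + 3s + 3 to s^2 + 2ζωₙs + ωₙ²: ωₙ = √3 ≈ 1.732 rad/s and ζ = 3/(2·√3) ≈ 0.8660.
ζωₙ = 3/2 = 1.5, so ω_d = ωₙ√(1−ζ²) = √(ωₙ² − (ζωₙ)²) = √(3 − 1.5²) = √0.75 ≈ 0.8660 rad/s.
t_p = π/ω_d = π/0.8660 ≈ 3.628 s.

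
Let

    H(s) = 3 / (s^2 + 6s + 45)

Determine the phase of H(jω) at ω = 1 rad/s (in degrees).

∠H(j1) ≈ -7.765°

At s = j1: numerator = 3, denominator = 44 + j6.
∠H = ∠num − ∠den = 0° − (7.7652°) = -7.765°.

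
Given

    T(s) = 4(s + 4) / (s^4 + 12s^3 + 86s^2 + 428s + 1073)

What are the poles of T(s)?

s = -5 ± 2j, -1 ± 6j

The poles are the roots of the denominator s^4 + 12s^3 + 86s^2 + 428s + 1073 = 0.
No real roots exist; factor into two real quadratics: (s^2 + 10s + 29)(s^2 + 2s + 37) = 0.
Each quadratic gives a conjugate pair via the quadratic formula.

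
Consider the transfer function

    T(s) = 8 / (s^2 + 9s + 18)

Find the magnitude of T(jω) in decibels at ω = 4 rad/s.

Substitute s = j4: numerator = 8, denominator = 2 + j36.
|T(j4)| = |8| / |2 + j36| = 8 / 36.056 ≈ 0.2219.
In decibels: 20·log₁₀(0.2219) ≈ -13.1 dB.

|T(j4)|_dB ≈ -13.1 dB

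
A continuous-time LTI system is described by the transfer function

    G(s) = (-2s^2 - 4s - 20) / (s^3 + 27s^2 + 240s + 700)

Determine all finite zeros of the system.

s = -1 + 3j, -1 - 3j

Set the numerator to zero: -2s^2 - 4s - 20 = 0, i.e. -2·(s^2 + 2s + 10) = 0.
Factoring: (s^2 + 2s + 10) = 0.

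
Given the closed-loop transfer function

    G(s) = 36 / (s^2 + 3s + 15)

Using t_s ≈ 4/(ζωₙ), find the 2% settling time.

Comparing s^2 + 3s + 15 to s^2 + 2ζωₙs + ωₙ²: ωₙ = √15 ≈ 3.873 rad/s and ζ = 3/(2·√15) ≈ 0.3873.
ζωₙ = 3/2 = 1.5, so t_s ≈ 4/(ζωₙ) = 4/1.5 ≈ 2.667 s.

t_s ≈ 2.667 s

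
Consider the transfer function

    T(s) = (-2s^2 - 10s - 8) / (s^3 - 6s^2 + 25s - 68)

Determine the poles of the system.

The poles are the roots of the denominator s^3 - 6s^2 + 25s - 68 = 0.
Trying s = 4: the polynomial evaluates to 0, so (s - 4) is a factor.
Dividing out leaves s^2 - 2s + 17 = 0.
The quadratic formula then gives s = 1 ± 4j.

s = 1 + 4j, 1 - 4j, 4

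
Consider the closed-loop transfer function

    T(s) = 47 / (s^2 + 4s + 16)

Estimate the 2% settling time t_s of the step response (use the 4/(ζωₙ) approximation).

Comparing s^2 + 4s + 16 to s^2 + 2ζωₙs + ωₙ²: ωₙ = 4 rad/s and ζ = 4/(2·4) = 0.5.
ζωₙ = 4/2 = 2, so t_s ≈ 4/(ζωₙ) = 4/2 = 2 s.

t_s ≈ 2 s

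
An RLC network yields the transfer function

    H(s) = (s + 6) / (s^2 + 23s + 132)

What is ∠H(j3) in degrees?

At s = j3: numerator = 6 + j3, denominator = 123 + j69.
∠H = ∠num − ∠den = 26.565° − (29.291°) = -2.726°.

∠H(j3) ≈ -2.726°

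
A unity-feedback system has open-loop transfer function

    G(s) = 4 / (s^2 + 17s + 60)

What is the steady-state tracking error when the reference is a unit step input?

G(s) has no poles at the origin.
This is a Type 0 system. Kp = lim_{s→0} G(s) = 4/60 = 1/15.
e_ss = 1/(1 + Kp) = 1/(1 + 1/15) = 15/16 ≈ 0.9375.

e_ss = 0.9375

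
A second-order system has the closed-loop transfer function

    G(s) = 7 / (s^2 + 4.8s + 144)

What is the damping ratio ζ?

ζ = 0.2

Compare the denominator to the standard form s^2 + 2ζωₙs + ωₙ².
ωₙ² = 144, so ωₙ = 12 rad/s.
2ζωₙ = 4.8, so ζ = 4.8/(2·12) = 0.2.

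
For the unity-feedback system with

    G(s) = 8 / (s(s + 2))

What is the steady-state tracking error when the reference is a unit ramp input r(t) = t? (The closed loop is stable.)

G(s) has one pole at the origin.
This is a Type 1 system. Kv = lim_{s→0} s·G(s) = 8/2 = 4.
e_ss = 1/Kv = 1/(4) = 1/4 ≈ 0.2500.

e_ss = 0.2500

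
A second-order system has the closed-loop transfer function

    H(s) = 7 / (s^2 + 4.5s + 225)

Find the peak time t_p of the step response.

t_p ≈ 0.2118 s

Comparing s^2 + 4.5s + 225 to s^2 + 2ζωₙs + ωₙ²: ωₙ = 15 rad/s and ζ = 4.5/(2·15) = 0.15.
ζωₙ = 4.5/2 = 2.25, so ω_d = ωₙ√(1−ζ²) = √(ωₙ² − (ζωₙ)²) = √(225 − 2.25²) = √219.9375 ≈ 14.83 rad/s.
t_p = π/ω_d = π/14.83 ≈ 0.2118 s.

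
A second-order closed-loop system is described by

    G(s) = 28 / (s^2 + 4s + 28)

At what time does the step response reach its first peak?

t_p ≈ 0.6413 s

Comparing s^2 + 4s + 28 to s^2 + 2ζωₙs + ωₙ²: ωₙ = √28 ≈ 5.292 rad/s and ζ = 4/(2·√28) ≈ 0.3780.
ζωₙ = 4/2 = 2, so ω_d = ωₙ√(1−ζ²) = √(ωₙ² − (ζωₙ)²) = √(28 − 2²) = √24 ≈ 4.899 rad/s.
t_p = π/ω_d = π/4.899 ≈ 0.6413 s.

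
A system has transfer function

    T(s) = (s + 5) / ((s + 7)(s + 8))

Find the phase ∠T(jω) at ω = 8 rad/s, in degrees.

At s = j8: numerator = 5 + j8, denominator = -8 + j120.
∠T = ∠num − ∠den = 57.995° − (93.814°) = -35.82°.

∠T(j8) ≈ -35.82°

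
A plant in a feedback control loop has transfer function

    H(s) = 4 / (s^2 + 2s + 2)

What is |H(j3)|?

Substitute s = j3: numerator = 4, denominator = -7 + j6.
|H(j3)| = |4| / |-7 + j6| = 4 / 9.2195 ≈ 0.4339.

|H(j3)| ≈ 0.4339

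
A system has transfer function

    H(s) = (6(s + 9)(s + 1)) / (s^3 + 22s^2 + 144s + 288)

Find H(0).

H(0) = 3/16 ≈ 0.1875

Set s = 0: H(0) = (54) / (288) = 3/16.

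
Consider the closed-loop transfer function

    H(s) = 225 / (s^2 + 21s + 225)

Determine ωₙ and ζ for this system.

ωₙ = 15 rad/s, ζ = 0.7

Compare the denominator to the standard form s^2 + 2ζωₙs + ωₙ².
ωₙ² = 225, so ωₙ = 15 rad/s.
2ζωₙ = 21, so ζ = 21/(2·15) = 0.7.
With ζ = 0.7 the response is underdamped.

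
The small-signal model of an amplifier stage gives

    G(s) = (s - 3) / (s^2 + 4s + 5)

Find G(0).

G(0) = -3/5 ≈ -0.6000

Set s = 0: G(0) = (-3) / (5) = -3/5.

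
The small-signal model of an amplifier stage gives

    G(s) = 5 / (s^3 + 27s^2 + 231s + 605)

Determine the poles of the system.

s = -5, -11, -11

The poles are the roots of the denominator s^3 + 27s^2 + 231s + 605 = 0.
Trying s = -5: the polynomial evaluates to 0, so (s + 5) is a factor.
Dividing out leaves s^2 + 22s + 121 = 0.
Factoring the quadratic: (s + 11)^2 = 0.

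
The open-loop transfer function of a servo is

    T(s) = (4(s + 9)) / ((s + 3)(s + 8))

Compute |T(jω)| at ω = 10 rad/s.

Substitute s = j10: numerator = 36 + j40, denominator = -76 + j110.
|T(j10)| = |36 + j40| / |-76 + j110| = 53.814 / 133.70 ≈ 0.4025.

|T(j10)| ≈ 0.4025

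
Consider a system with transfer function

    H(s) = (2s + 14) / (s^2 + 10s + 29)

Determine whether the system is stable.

The poles can be read from the denominator factors: s = -5 + 2j, -5 - 2j.
Since all poles lie strictly in the left half-plane, the system is stable.

stable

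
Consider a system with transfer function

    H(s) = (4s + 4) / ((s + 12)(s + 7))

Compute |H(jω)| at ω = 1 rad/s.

|H(j1)| ≈ 0.06644

Substitute s = j1: numerator = 4 + j4, denominator = 83 + j19.
|H(j1)| = |4 + j4| / |83 + j19| = 5.6569 / 85.147 ≈ 0.06644.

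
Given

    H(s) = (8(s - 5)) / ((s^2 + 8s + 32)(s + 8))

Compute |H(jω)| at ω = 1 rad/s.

Substitute s = j1: numerator = -40 + j8, denominator = 240 + j95.
|H(j1)| = |-40 + j8| / |240 + j95| = 40.792 / 258.12 ≈ 0.1580.

|H(j1)| ≈ 0.1580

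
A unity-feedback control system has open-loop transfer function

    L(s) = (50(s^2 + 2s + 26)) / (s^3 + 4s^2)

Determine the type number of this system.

Type 2

The denominator has 2 factors of s at the origin (free integrators), so this is a Type 2 system.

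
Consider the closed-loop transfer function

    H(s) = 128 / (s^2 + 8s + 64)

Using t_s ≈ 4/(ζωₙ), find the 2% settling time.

t_s ≈ 1 s

Comparing s^2 + 8s + 64 to s^2 + 2ζωₙs + ωₙ²: ωₙ = 8 rad/s and ζ = 8/(2·8) = 0.5.
ζωₙ = 8/2 = 4, so t_s ≈ 4/(ζωₙ) = 4/4 = 1 s.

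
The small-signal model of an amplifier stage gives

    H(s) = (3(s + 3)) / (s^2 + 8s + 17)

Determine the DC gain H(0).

H(0) = 9/17 ≈ 0.5294

Set s = 0: H(0) = (9) / (17) = 9/17.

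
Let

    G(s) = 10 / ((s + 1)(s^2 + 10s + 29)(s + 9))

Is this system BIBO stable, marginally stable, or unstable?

stable

The poles can be read from the denominator factors: s = -1, -5 + 2j, -5 - 2j, -9.
Since all poles lie strictly in the left half-plane, the system is stable.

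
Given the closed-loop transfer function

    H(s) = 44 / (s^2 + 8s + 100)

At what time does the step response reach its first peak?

t_p ≈ 0.3428 s

Comparing s^2 + 8s + 100 to s^2 + 2ζωₙs + ωₙ²: ωₙ = 10 rad/s and ζ = 8/(2·10) = 0.4.
ζωₙ = 8/2 = 4, so ω_d = ωₙ√(1−ζ²) = √(ωₙ² − (ζωₙ)²) = √(100 − 4²) = √84 ≈ 9.165 rad/s.
t_p = π/ω_d = π/9.165 ≈ 0.3428 s.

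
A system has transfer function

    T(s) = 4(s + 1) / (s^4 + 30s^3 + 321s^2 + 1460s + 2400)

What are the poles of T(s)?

s = -5, -8, -5, -12

The poles are the roots of the denominator s^4 + 30s^3 + 321s^2 + 1460s + 2400 = 0.
Trying s = -5: the polynomial evaluates to 0, so (s + 5) is a factor.
Dividing out leaves s^3 + 25s^2 + 196s + 480 = 0.
This factors further as (s + 8)(s + 5)(s + 12) = 0.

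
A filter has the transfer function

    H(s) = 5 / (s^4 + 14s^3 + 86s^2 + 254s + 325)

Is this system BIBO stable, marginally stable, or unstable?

The denominator s^4 + 14s^3 + 86s^2 + 254s + 325 factors as (s^2 + 6s + 13)(s^2 + 8s + 25), giving poles at s = -3 + 2j, -3 - 2j, -4 + 3j, -4 - 3j.
Since all poles lie strictly in the left half-plane, the system is stable.

stable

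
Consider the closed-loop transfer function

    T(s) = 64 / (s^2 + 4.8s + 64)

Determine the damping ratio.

ζ = 0.3

Compare the denominator to the standard form s^2 + 2ζωₙs + ωₙ².
ωₙ² = 64, so ωₙ = 8 rad/s.
2ζωₙ = 4.8, so ζ = 4.8/(2·8) = 0.3.
With ζ = 0.3 the response is underdamped.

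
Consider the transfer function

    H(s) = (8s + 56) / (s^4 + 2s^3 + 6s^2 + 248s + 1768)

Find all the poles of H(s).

s = 4 ± 6j, -5 ± 3j

The poles are the roots of the denominator s^4 + 2s^3 + 6s^2 + 248s + 1768 = 0.
No real roots exist; factor into two real quadratics: (s^2 - 8s + 52)(s^2 + 10s + 34) = 0.
Each quadratic gives a conjugate pair via the quadratic formula.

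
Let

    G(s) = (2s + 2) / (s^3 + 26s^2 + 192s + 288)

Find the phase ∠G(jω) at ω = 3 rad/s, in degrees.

∠G(j3) ≈ -12.82°

At s = j3: numerator = 2 + j6, denominator = 54 + j549.
∠G = ∠num − ∠den = 71.565° − (84.382°) = -12.82°.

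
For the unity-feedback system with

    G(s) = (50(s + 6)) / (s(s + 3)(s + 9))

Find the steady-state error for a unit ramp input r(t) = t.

G(s) has one pole at the origin.
This is a Type 1 system. Kv = lim_{s→0} s·G(s) = 300/27 = 100/9.
e_ss = 1/Kv = 1/(100/9) = 9/100 ≈ 0.09000.

e_ss = 0.09000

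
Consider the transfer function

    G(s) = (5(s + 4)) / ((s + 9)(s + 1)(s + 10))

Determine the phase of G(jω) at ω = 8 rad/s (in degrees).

∠G(j8) ≈ -99.73°

At s = j8: numerator = 20 + j40, denominator = -1190 + j360.
∠G = ∠num − ∠den = 63.435° − (163.17°) = -99.73°.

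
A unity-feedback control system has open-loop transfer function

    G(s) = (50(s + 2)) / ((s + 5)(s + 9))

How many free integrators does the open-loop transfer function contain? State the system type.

The denominator has no factor of s at the origin — no free integrator — so this is a Type 0 system.

Type 0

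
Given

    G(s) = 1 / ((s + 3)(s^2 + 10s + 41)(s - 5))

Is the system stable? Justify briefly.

unstable

The poles can be read from the denominator factors: s = -3, -5 + 4j, -5 - 4j, 5.
Since the pole(s) at s = 5 lie in the right half-plane, the system is unstable.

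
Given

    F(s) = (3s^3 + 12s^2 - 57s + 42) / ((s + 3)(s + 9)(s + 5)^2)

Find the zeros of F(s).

Set the numerator to zero: 3s^3 + 12s^2 - 57s + 42 = 0, i.e. 3·(s^3 + 4s^2 - 19s + 14) = 0.
Factoring: (s - 1)(s - 2)(s + 7) = 0.

s = 1, 2, -7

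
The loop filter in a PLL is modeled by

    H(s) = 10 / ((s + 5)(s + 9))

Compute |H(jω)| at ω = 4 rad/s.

Substitute s = j4: numerator = 10, denominator = 29 + j56.
|H(j4)| = |10| / |29 + j56| = 10 / 63.063 ≈ 0.1586.

|H(j4)| ≈ 0.1586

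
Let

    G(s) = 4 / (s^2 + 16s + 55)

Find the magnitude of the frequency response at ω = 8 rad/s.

|G(j8)| ≈ 0.03117

Substitute s = j8: numerator = 4, denominator = -9 + j128.
|G(j8)| = |4| / |-9 + j128| = 4 / 128.32 ≈ 0.03117.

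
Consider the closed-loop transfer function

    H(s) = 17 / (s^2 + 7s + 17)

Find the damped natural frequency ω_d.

Comparing s^2 + 7s + 17 to s^2 + 2ζωₙs + ωₙ²: ωₙ = √17 ≈ 4.123 rad/s and ζ = 7/(2·√17) ≈ 0.8489.
ζωₙ = 7/2 = 3.5, so ω_d = ωₙ√(1−ζ²) = √(ωₙ² − (ζωₙ)²) = √(17 − 3.5²) = √4.75 ≈ 2.179 rad/s.

ω_d ≈ 2.179 rad/s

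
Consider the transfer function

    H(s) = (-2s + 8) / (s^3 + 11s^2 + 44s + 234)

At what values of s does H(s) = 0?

s = 4

Set the numerator to zero: -2s + 8 = 0, i.e. -2·(s - 4) = 0.
So s = 4.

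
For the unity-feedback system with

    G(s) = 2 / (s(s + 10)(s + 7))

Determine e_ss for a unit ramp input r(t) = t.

G(s) has one pole at the origin.
This is a Type 1 system. Kv = lim_{s→0} s·G(s) = 2/70 = 1/35.
e_ss = 1/Kv = 1/(1/35) = 35.

e_ss = 35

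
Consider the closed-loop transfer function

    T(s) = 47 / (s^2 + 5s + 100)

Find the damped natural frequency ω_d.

ω_d ≈ 9.682 rad/s

Comparing s^2 + 5s + 100 to s^2 + 2ζωₙs + ωₙ²: ωₙ = 10 rad/s and ζ = 5/(2·10) = 0.25.
ζωₙ = 5/2 = 2.5, so ω_d = ωₙ√(1−ζ²) = √(ωₙ² − (ζωₙ)²) = √(100 − 2.5²) = √93.75 ≈ 9.682 rad/s.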